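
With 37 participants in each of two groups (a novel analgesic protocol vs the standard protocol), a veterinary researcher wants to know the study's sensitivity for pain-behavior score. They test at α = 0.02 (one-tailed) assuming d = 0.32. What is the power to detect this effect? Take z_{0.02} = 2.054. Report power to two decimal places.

For two equal groups, power = Φ(d·√(n/2) − z_{α}).
d·√(n/2) = 0.32 × √(37/2) = 0.32 × 4.301 = 1.376.
z_β = 1.376 − 2.054 = -0.678.
Power = Φ(-0.678) = 0.249.

power ≈ 0.25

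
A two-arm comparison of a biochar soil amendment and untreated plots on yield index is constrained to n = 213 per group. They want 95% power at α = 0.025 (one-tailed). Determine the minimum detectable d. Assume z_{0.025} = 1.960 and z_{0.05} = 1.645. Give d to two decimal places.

For two independent groups of n = 213 each: d_min = (z_{α} + z_β)·√(2/n).
z-sum = 1.960 + 1.645 = 3.605.
d_min = 3.605 × √(2/213) = 3.605 × 0.0969 = 0.349.

d_min ≈ 0.35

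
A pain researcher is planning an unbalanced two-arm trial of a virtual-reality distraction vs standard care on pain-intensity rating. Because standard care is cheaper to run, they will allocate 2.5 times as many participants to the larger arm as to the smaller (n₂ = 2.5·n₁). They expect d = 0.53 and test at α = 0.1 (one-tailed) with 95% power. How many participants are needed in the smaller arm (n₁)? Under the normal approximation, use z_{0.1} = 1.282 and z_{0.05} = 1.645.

n₁ = 43

With allocation ratio k = n₂/n₁ = 2.5, Var(x̄₁−x̄₂) = σ²(1/n₁ + 1/(k·n₁)) = σ²·(k+1)/(k·n₁).
So n₁ = (1 + 1/k)·((z_{α} + z_β)/d)² = 1.400 × (2.927/0.53)².
n₁ = 1.400 × 30.50 = 42.7.
Round up: n₁ = 43, giving n₂ = ⌈2.5 × 43⌉ = ⌈107.5⌉ = 108.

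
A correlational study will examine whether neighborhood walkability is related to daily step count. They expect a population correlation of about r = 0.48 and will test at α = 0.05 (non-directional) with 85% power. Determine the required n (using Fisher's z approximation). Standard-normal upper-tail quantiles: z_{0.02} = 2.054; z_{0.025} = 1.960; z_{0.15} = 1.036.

n = 36

Fisher's z: C = ½·ln((1+r)/(1−r)) = ½·ln(2.8462) = 0.5230.
n = ((z_{α/2} + z_β)/C)² + 3.
(1.960 + 1.036) / 0.5230 = 2.996 / 0.5230 = 5.728.
n = 5.728² + 3 = 32.82 + 3 = 35.8.
Round up.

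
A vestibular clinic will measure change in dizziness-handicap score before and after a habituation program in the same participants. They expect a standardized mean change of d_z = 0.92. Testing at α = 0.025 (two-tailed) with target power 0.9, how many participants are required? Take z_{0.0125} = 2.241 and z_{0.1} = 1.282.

n = 15 pairs

For a paired (one-sample on differences) test: n = ((z_{α/2} + z_β) / d)².
z_{α/2} + z_β = 2.241 + 1.282 = 3.523.
n = (3.523 / 0.92)² = 3.829² = 14.66.
Round up.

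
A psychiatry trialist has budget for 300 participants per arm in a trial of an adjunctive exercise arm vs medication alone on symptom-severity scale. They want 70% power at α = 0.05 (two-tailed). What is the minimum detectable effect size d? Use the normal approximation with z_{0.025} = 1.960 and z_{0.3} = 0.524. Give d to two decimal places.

For two independent groups of n = 300 each: d_min = (z_{α/2} + z_β)·√(2/n).
z-sum = 1.960 + 0.524 = 2.484.
d_min = 2.484 × √(2/300) = 2.484 × 0.0816 = 0.203.

d_min ≈ 0.20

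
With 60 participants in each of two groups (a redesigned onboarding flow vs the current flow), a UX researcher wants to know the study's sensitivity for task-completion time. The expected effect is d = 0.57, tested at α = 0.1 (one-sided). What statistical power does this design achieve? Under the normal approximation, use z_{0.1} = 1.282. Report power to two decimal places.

power ≈ 0.97

For two equal groups, power = Φ(d·√(n/2) − z_{α}).
d·√(n/2) = 0.57 × √(60/2) = 0.57 × 5.477 = 3.122.
z_β = 3.122 − 1.282 = 1.840.
Power = Φ(1.840) = 0.967.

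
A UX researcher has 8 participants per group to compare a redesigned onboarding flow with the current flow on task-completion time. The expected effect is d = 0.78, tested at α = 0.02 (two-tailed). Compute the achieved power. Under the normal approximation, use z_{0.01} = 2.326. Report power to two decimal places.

For two equal groups, power = Φ(d·√(n/2) − z_{α/2}).
d·√(n/2) = 0.78 × √(8/2) = 0.78 × 2.000 = 1.560.
z_β = 1.560 − 2.326 = -0.766.
Power = Φ(-0.766) = 0.222.

power ≈ 0.22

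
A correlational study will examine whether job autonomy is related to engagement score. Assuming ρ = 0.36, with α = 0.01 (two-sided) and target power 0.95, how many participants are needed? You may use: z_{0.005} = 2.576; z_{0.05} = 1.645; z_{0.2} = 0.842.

Fisher's z: C = ½·ln((1+r)/(1−r)) = ½·ln(2.1250) = 0.3769.
n = ((z_{α/2} + z_β)/C)² + 3.
(2.576 + 1.645) / 0.3769 = 4.221 / 0.3769 = 11.199.
n = 11.199² + 3 = 125.42 + 3 = 128.4.
Round up.

n = 129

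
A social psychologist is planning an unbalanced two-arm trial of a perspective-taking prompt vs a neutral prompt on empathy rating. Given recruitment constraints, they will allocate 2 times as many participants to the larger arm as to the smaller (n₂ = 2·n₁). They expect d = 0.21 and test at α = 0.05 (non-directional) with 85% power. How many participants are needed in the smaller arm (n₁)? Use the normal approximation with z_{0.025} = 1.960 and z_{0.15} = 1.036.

With allocation ratio k = n₂/n₁ = 2, Var(x̄₁−x̄₂) = σ²(1/n₁ + 1/(k·n₁)) = σ²·(k+1)/(k·n₁).
So n₁ = (1 + 1/k)·((z_{α/2} + z_β)/d)² = 1.500 × (2.996/0.21)².
n₁ = 1.500 × 203.54 = 305.3.
Round up: n₁ = 306, giving n₂ = 2 × 306 = 612.

n₁ = 306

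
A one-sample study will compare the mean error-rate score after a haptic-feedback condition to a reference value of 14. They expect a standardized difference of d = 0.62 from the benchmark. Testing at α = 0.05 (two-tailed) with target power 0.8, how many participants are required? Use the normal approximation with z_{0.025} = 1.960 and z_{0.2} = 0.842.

n = 21

For a one-sample test: n = ((z_{α/2} + z_β) / d)².
z_{α/2} + z_β = 1.960 + 0.842 = 2.802.
n = (2.802 / 0.62)² = 4.519² = 20.42.
Round up.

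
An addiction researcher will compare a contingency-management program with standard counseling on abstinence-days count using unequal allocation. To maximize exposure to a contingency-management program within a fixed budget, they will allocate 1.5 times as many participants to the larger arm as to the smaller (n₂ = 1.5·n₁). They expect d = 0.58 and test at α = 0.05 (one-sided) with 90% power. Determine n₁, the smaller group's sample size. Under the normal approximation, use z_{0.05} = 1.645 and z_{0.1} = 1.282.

n₁ = 43

With allocation ratio k = n₂/n₁ = 1.5, Var(x̄₁−x̄₂) = σ²(1/n₁ + 1/(k·n₁)) = σ²·(k+1)/(k·n₁).
So n₁ = (1 + 1/k)·((z_{α} + z_β)/d)² = 1.667 × (2.927/0.58)².
n₁ = 1.667 × 25.47 = 42.4.
Round up: n₁ = 43, giving n₂ = ⌈1.5 × 43⌉ = ⌈64.5⌉ = 65.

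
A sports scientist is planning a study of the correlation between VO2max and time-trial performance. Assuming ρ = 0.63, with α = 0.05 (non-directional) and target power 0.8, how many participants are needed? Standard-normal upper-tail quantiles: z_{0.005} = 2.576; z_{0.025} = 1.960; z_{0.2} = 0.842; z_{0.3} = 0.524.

Fisher's z: C = ½·ln((1+r)/(1−r)) = ½·ln(4.4054) = 0.7414.
n = ((z_{α/2} + z_β)/C)² + 3.
(1.960 + 0.842) / 0.7414 = 2.802 / 0.7414 = 3.779.
n = 3.779² + 3 = 14.28 + 3 = 17.3.
Round up.

n = 18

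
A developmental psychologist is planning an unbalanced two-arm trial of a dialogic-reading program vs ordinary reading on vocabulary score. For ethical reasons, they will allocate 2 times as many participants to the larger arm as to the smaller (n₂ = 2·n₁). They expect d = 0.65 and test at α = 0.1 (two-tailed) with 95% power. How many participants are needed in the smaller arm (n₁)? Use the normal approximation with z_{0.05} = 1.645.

n₁ = 39

With allocation ratio k = n₂/n₁ = 2, Var(x̄₁−x̄₂) = σ²(1/n₁ + 1/(k·n₁)) = σ²·(k+1)/(k·n₁).
So n₁ = (1 + 1/k)·((z_{α/2} + z_β)/d)² = 1.500 × (3.290/0.65)².
n₁ = 1.500 × 25.62 = 38.4.
Round up: n₁ = 39, giving n₂ = 2 × 39 = 78.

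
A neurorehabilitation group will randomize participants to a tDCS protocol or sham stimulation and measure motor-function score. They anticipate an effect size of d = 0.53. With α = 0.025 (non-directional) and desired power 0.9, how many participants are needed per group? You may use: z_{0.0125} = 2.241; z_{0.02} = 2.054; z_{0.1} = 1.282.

For two independent groups with equal n: n = 2·((z_{α/2} + z_β) / d)².
z_{α/2} + z_β = 2.241 + 1.282 = 3.523.
n = 2 × (3.523 / 0.53)² = 2 × 6.647² = 2 × 44.18 = 88.4.
Round up to the next whole participant.

n = 89 per group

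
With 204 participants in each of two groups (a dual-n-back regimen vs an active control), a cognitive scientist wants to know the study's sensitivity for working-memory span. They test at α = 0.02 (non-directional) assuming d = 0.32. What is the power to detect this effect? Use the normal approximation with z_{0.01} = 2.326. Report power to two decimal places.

For two equal groups, power = Φ(d·√(n/2) − z_{α/2}).
d·√(n/2) = 0.32 × √(204/2) = 0.32 × 10.100 = 3.232.
z_β = 3.232 − 2.326 = 0.906.
Power = Φ(0.906) = 0.817.

power ≈ 0.82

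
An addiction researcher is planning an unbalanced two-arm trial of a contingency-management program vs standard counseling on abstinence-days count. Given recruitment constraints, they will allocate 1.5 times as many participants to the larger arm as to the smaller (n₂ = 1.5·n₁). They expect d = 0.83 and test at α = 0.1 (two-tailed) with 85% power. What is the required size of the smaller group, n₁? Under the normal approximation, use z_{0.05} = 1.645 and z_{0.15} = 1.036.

With allocation ratio k = n₂/n₁ = 1.5, Var(x̄₁−x̄₂) = σ²(1/n₁ + 1/(k·n₁)) = σ²·(k+1)/(k·n₁).
So n₁ = (1 + 1/k)·((z_{α/2} + z_β)/d)² = 1.667 × (2.681/0.83)².
n₁ = 1.667 × 10.43 = 17.4.
Round up: n₁ = 18, giving n₂ = 1.5 × 18 = 27.

n₁ = 18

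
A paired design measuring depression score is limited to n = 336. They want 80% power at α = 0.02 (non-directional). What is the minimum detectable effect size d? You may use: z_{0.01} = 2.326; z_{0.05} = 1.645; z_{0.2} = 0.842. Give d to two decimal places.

d_min ≈ 0.17

For a single sample (or paired design) of n = 336: d_min = (z_{α/2} + z_β)/√n.
z-sum = 2.326 + 0.842 = 3.168.
d_min = 3.168 / √336 = 3.168 / 18.330 = 0.173.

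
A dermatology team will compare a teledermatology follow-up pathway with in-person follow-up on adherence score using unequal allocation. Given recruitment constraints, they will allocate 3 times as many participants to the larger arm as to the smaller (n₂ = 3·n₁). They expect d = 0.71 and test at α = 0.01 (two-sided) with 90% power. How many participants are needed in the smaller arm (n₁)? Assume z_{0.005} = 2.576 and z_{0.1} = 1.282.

n₁ = 40

With allocation ratio k = n₂/n₁ = 3, Var(x̄₁−x̄₂) = σ²(1/n₁ + 1/(k·n₁)) = σ²·(k+1)/(k·n₁).
So n₁ = (1 + 1/k)·((z_{α/2} + z_β)/d)² = 1.333 × (3.858/0.71)².
n₁ = 1.333 × 29.53 = 39.4.
Round up: n₁ = 40, giving n₂ = 3 × 40 = 120.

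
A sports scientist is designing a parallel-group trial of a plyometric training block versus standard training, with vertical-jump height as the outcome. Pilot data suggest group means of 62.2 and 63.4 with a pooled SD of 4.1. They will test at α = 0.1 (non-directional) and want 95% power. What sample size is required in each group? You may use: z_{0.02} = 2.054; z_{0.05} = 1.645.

n = 253 per group

Cohen's d = |M₁ − M₂| / SD_pooled = |62.2 − 63.4| / 4.1 = 1.2 / 4.1 = 0.293.
For two independent groups with equal n: n = 2·((z_{α/2} + z_β) / d)².
z_{α/2} + z_β = 1.645 + 1.645 = 3.290.
n = 2 × (3.290 / 0.293)² = 2 × 11.229² = 2 × 126.08 = 252.2.
Round up to the next whole participant.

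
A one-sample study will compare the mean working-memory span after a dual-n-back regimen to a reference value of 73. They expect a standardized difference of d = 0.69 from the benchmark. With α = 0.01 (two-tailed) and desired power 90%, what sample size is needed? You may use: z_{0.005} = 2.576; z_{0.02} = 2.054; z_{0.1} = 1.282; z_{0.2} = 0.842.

n = 32

For a one-sample test: n = ((z_{α/2} + z_β) / d)².
z_{α/2} + z_β = 2.576 + 1.282 = 3.858.
n = (3.858 / 0.69)² = 5.591² = 31.26.
Round up.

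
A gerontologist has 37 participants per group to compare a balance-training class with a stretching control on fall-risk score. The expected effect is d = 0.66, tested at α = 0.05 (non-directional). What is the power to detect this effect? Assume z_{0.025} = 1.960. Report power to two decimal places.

For two equal groups, power = Φ(d·√(n/2) − z_{α/2}).
d·√(n/2) = 0.66 × √(37/2) = 0.66 × 4.301 = 2.839.
z_β = 2.839 − 1.960 = 0.879.
Power = Φ(0.879) = 0.810.

power ≈ 0.81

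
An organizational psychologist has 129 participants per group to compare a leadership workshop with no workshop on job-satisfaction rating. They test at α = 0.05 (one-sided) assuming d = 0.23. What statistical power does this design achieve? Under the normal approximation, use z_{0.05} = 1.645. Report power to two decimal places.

For two equal groups, power = Φ(d·√(n/2) − z_{α}).
d·√(n/2) = 0.23 × √(129/2) = 0.23 × 8.031 = 1.847.
z_β = 1.847 − 1.645 = 0.202.
Power = Φ(0.202) = 0.580.

power ≈ 0.58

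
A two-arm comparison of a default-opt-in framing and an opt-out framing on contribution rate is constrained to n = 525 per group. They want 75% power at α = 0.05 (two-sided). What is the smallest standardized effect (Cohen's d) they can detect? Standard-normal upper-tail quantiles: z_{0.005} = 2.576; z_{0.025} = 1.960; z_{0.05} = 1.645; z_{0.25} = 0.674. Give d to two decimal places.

For two independent groups of n = 525 each: d_min = (z_{α/2} + z_β)·√(2/n).
z-sum = 1.960 + 0.674 = 2.634.
d_min = 2.634 × √(2/525) = 2.634 × 0.0617 = 0.163.

d_min ≈ 0.16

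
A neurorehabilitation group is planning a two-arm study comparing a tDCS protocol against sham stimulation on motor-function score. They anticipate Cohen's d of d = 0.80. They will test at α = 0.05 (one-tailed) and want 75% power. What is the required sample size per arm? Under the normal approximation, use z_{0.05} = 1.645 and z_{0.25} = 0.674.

For two independent groups with equal n: n = 2·((z_{α} + z_β) / d)².
z_{α} + z_β = 1.645 + 0.674 = 2.319.
n = 2 × (2.319 / 0.80)² = 2 × 2.899² = 2 × 8.40 = 16.8.
Round up to the next whole participant.

n = 17 per group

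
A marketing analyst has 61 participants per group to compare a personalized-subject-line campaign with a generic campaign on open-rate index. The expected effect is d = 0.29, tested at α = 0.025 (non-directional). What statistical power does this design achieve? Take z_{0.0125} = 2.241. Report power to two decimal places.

For two equal groups, power = Φ(d·√(n/2) − z_{α/2}).
d·√(n/2) = 0.29 × √(61/2) = 0.29 × 5.523 = 1.602.
z_β = 1.602 − 2.241 = -0.639.
Power = Φ(-0.639) = 0.261.

power ≈ 0.26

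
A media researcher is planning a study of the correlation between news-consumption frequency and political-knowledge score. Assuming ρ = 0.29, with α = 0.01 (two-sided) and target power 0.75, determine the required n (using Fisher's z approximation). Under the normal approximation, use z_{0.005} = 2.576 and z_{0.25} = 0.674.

n = 122

Fisher's z: C = ½·ln((1+r)/(1−r)) = ½·ln(1.8169) = 0.2986.
n = ((z_{α/2} + z_β)/C)² + 3.
(2.576 + 0.674) / 0.2986 = 3.250 / 0.2986 = 10.884.
n = 10.884² + 3 = 118.46 + 3 = 121.5.
Round up.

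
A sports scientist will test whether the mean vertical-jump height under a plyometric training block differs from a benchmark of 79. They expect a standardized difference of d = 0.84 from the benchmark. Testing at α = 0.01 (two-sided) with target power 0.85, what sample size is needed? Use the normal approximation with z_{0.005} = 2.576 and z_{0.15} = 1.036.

For a one-sample test: n = ((z_{α/2} + z_β) / d)².
z_{α/2} + z_β = 2.576 + 1.036 = 3.612.
n = (3.612 / 0.84)² = 4.300² = 18.49.
Round up.

n = 19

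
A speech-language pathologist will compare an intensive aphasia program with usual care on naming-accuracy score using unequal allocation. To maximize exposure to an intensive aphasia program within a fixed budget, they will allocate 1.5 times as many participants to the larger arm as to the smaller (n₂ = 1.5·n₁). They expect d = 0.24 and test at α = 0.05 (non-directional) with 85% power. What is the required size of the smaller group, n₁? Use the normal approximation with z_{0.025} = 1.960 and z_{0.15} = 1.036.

n₁ = 260

With allocation ratio k = n₂/n₁ = 1.5, Var(x̄₁−x̄₂) = σ²(1/n₁ + 1/(k·n₁)) = σ²·(k+1)/(k·n₁).
So n₁ = (1 + 1/k)·((z_{α/2} + z_β)/d)² = 1.667 × (2.996/0.24)².
n₁ = 1.667 × 155.83 = 259.7.
Round up: n₁ = 260, giving n₂ = 1.5 × 260 = 390.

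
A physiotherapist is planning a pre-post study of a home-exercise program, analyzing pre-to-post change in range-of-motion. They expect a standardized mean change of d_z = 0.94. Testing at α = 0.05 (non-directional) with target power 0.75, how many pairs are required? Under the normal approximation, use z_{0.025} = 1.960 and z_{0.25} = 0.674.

n = 8 pairs

For a paired (one-sample on differences) test: n = ((z_{α/2} + z_β) / d)².
z_{α/2} + z_β = 1.960 + 0.674 = 2.634.
n = (2.634 / 0.94)² = 2.802² = 7.85.
Round up.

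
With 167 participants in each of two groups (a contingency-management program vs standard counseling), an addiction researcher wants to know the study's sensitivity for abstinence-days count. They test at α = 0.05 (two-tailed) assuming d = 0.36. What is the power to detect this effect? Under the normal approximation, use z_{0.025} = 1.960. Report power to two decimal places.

power ≈ 0.91

For two equal groups, power = Φ(d·√(n/2) − z_{α/2}).
d·√(n/2) = 0.36 × √(167/2) = 0.36 × 9.138 = 3.290.
z_β = 3.290 − 1.960 = 1.330.
Power = Φ(1.330) = 0.908.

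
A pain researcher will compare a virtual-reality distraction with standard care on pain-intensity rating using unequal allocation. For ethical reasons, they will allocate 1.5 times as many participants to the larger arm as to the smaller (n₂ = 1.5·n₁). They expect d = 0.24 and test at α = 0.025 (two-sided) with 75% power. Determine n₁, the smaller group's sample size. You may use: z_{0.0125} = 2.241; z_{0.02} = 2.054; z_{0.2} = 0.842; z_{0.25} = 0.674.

n₁ = 246

With allocation ratio k = n₂/n₁ = 1.5, Var(x̄₁−x̄₂) = σ²(1/n₁ + 1/(k·n₁)) = σ²·(k+1)/(k·n₁).
So n₁ = (1 + 1/k)·((z_{α/2} + z_β)/d)² = 1.667 × (2.915/0.24)².
n₁ = 1.667 × 147.52 = 245.9.
Round up: n₁ = 246, giving n₂ = 1.5 × 246 = 369.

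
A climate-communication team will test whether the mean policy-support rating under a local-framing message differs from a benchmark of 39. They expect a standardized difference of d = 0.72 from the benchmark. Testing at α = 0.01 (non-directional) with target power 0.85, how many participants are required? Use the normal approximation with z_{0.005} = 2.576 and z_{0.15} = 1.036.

For a one-sample test: n = ((z_{α/2} + z_β) / d)².
z_{α/2} + z_β = 2.576 + 1.036 = 3.612.
n = (3.612 / 0.72)² = 5.017² = 25.17.
Round up.

n = 26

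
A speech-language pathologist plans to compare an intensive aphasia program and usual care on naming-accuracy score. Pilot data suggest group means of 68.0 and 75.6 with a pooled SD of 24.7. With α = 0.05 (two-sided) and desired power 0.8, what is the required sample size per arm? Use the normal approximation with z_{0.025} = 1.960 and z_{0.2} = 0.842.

Cohen's d = |M₁ − M₂| / SD_pooled = |68.0 − 75.6| / 24.7 = 7.6 / 24.7 = 0.308.
For two independent groups with equal n: n = 2·((z_{α/2} + z_β) / d)².
z_{α/2} + z_β = 1.960 + 0.842 = 2.802.
n = 2 × (2.802 / 0.308)² = 2 × 9.097² = 2 × 82.76 = 165.5.
Round up to the next whole participant.

n = 166 per group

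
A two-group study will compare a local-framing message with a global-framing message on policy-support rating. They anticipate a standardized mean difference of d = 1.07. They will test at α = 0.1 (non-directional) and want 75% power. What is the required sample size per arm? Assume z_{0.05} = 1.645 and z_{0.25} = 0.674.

n = 10 per group

For two independent groups with equal n: n = 2·((z_{α/2} + z_β) / d)².
z_{α/2} + z_β = 1.645 + 0.674 = 2.319.
n = 2 × (2.319 / 1.07)² = 2 × 2.167² = 2 × 4.70 = 9.4.
Round up to the next whole participant.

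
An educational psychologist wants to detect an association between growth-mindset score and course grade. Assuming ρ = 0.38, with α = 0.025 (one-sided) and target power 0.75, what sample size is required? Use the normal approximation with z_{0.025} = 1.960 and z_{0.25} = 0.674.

Fisher's z: C = ½·ln((1+r)/(1−r)) = ½·ln(2.2258) = 0.4001.
n = ((z_{α} + z_β)/C)² + 3.
(1.960 + 0.674) / 0.4001 = 2.634 / 0.4001 = 6.583.
n = 6.583² + 3 = 43.34 + 3 = 46.3.
Round up.

n = 47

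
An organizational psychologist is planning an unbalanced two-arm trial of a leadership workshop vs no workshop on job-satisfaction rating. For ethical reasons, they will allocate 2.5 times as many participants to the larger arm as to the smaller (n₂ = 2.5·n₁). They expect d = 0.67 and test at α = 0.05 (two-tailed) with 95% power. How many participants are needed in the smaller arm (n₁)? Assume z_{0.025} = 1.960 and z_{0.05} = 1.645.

n₁ = 41

With allocation ratio k = n₂/n₁ = 2.5, Var(x̄₁−x̄₂) = σ²(1/n₁ + 1/(k·n₁)) = σ²·(k+1)/(k·n₁).
So n₁ = (1 + 1/k)·((z_{α/2} + z_β)/d)² = 1.400 × (3.605/0.67)².
n₁ = 1.400 × 28.95 = 40.5.
Round up: n₁ = 41, giving n₂ = ⌈2.5 × 41⌉ = ⌈102.5⌉ = 103.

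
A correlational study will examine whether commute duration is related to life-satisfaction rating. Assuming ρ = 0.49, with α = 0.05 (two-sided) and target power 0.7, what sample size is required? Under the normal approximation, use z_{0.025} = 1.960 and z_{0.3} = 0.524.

n = 25

Fisher's z: C = ½·ln((1+r)/(1−r)) = ½·ln(2.9216) = 0.5361.
n = ((z_{α/2} + z_β)/C)² + 3.
(1.960 + 0.524) / 0.5361 = 2.484 / 0.5361 = 4.633.
n = 4.633² + 3 = 21.47 + 3 = 24.5.
Round up.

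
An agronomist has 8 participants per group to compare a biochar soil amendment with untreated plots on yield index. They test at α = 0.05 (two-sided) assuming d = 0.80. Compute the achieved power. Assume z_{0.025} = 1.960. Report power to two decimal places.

For two equal groups, power = Φ(d·√(n/2) − z_{α/2}).
d·√(n/2) = 0.80 × √(8/2) = 0.80 × 2.000 = 1.600.
z_β = 1.600 − 1.960 = -0.360.
Power = Φ(-0.360) = 0.359.

power ≈ 0.36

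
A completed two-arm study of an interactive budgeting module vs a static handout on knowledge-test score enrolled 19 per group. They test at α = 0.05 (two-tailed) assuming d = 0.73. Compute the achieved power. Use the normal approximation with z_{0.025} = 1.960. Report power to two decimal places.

For two equal groups, power = Φ(d·√(n/2) − z_{α/2}).
d·√(n/2) = 0.73 × √(19/2) = 0.73 × 3.082 = 2.250.
z_β = 2.250 − 1.960 = 0.290.
Power = Φ(0.290) = 0.614.

power ≈ 0.61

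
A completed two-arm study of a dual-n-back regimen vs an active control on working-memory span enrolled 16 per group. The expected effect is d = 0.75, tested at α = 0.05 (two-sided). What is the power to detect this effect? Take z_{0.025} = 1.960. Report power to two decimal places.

power ≈ 0.56

For two equal groups, power = Φ(d·√(n/2) − z_{α/2}).
d·√(n/2) = 0.75 × √(16/2) = 0.75 × 2.828 = 2.121.
z_β = 2.121 − 1.960 = 0.161.
Power = Φ(0.161) = 0.564.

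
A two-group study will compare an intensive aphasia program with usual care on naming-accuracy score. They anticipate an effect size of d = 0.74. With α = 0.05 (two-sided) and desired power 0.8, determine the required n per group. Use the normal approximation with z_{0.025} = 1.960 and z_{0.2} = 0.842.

For two independent groups with equal n: n = 2·((z_{α/2} + z_β) / d)².
z_{α/2} + z_β = 1.960 + 0.842 = 2.802.
n = 2 × (2.802 / 0.74)² = 2 × 3.786² = 2 × 14.34 = 28.7.
Round up to the next whole participant.

n = 29 per group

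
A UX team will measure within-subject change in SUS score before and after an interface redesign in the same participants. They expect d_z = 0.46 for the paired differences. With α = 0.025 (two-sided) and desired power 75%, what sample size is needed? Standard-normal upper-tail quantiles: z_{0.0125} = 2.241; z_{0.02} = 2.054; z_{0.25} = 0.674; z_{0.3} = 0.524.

n = 41 pairs

For a paired (one-sample on differences) test: n = ((z_{α/2} + z_β) / d)².
z_{α/2} + z_β = 2.241 + 0.674 = 2.915.
n = (2.915 / 0.46)² = 6.337² = 40.16.
Round up.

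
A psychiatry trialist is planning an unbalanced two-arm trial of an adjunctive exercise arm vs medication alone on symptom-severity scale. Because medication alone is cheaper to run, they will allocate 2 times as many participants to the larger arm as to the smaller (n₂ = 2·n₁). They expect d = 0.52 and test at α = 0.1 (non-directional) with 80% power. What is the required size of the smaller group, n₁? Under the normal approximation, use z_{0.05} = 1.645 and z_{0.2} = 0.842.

With allocation ratio k = n₂/n₁ = 2, Var(x̄₁−x̄₂) = σ²(1/n₁ + 1/(k·n₁)) = σ²·(k+1)/(k·n₁).
So n₁ = (1 + 1/k)·((z_{α/2} + z_β)/d)² = 1.500 × (2.487/0.52)².
n₁ = 1.500 × 22.87 = 34.3.
Round up: n₁ = 35, giving n₂ = 2 × 35 = 70.

n₁ = 35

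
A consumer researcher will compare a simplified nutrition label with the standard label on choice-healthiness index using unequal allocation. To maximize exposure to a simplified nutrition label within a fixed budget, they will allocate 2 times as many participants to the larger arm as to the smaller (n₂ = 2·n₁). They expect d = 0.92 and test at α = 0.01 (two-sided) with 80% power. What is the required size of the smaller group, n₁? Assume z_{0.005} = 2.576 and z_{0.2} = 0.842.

With allocation ratio k = n₂/n₁ = 2, Var(x̄₁−x̄₂) = σ²(1/n₁ + 1/(k·n₁)) = σ²·(k+1)/(k·n₁).
So n₁ = (1 + 1/k)·((z_{α/2} + z_β)/d)² = 1.500 × (3.418/0.92)².
n₁ = 1.500 × 13.80 = 20.7.
Round up: n₁ = 21, giving n₂ = 2 × 21 = 42.

n₁ = 21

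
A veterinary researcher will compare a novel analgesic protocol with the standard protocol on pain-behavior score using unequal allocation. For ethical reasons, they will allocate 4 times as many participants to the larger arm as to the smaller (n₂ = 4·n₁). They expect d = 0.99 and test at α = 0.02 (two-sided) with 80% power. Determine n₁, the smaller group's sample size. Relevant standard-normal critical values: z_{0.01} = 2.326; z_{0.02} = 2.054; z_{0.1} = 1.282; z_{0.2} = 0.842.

n₁ = 13

With allocation ratio k = n₂/n₁ = 4, Var(x̄₁−x̄₂) = σ²(1/n₁ + 1/(k·n₁)) = σ²·(k+1)/(k·n₁).
So n₁ = (1 + 1/k)·((z_{α/2} + z_β)/d)² = 1.250 × (3.168/0.99)².
n₁ = 1.250 × 10.24 = 12.8.
Round up: n₁ = 13, giving n₂ = 4 × 13 = 52.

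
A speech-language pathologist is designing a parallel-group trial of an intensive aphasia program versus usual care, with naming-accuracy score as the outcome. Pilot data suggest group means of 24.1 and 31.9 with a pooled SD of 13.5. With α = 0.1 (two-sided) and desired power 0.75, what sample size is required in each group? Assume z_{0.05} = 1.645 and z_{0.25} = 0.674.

Cohen's d = |M₁ − M₂| / SD_pooled = |24.1 − 31.9| / 13.5 = 7.8 / 13.5 = 0.578.
For two independent groups with equal n: n = 2·((z_{α/2} + z_β) / d)².
z_{α/2} + z_β = 1.645 + 0.674 = 2.319.
n = 2 × (2.319 / 0.578)² = 2 × 4.012² = 2 × 16.10 = 32.2.
Round up to the next whole participant.

n = 33 per group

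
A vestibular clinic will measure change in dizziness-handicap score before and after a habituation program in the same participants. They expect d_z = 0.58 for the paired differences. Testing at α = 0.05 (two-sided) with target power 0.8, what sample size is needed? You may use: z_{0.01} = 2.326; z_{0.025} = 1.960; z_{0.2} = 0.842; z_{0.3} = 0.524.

For a paired (one-sample on differences) test: n = ((z_{α/2} + z_β) / d)².
z_{α/2} + z_β = 1.960 + 0.842 = 2.802.
n = (2.802 / 0.58)² = 4.831² = 23.34.
Round up.

n = 24 pairs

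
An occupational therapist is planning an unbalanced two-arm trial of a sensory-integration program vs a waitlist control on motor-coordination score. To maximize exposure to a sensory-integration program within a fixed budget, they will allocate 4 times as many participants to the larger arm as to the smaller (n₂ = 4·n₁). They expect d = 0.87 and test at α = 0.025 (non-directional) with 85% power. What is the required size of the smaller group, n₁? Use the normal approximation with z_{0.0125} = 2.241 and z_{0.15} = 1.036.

With allocation ratio k = n₂/n₁ = 4, Var(x̄₁−x̄₂) = σ²(1/n₁ + 1/(k·n₁)) = σ²·(k+1)/(k·n₁).
So n₁ = (1 + 1/k)·((z_{α/2} + z_β)/d)² = 1.250 × (3.277/0.87)².
n₁ = 1.250 × 14.19 = 17.7.
Round up: n₁ = 18, giving n₂ = 4 × 18 = 72.

n₁ = 18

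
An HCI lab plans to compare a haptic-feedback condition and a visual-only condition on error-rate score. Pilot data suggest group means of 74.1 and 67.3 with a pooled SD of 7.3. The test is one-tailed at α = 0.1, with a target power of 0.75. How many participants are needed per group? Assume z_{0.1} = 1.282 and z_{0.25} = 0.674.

n = 9 per group

Cohen's d = |M₁ − M₂| / SD_pooled = |74.1 − 67.3| / 7.3 = 6.8 / 7.3 = 0.932.
For two independent groups with equal n: n = 2·((z_{α} + z_β) / d)².
z_{α} + z_β = 1.282 + 0.674 = 1.956.
n = 2 × (1.956 / 0.932)² = 2 × 2.099² = 2 × 4.40 = 8.8.
Round up to the next whole participant.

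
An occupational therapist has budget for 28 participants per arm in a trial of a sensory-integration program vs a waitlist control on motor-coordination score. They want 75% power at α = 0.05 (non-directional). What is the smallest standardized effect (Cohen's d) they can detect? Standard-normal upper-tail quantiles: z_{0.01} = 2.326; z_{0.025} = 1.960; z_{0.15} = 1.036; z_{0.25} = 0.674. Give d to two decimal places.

For two independent groups of n = 28 each: d_min = (z_{α/2} + z_β)·√(2/n).
z-sum = 1.960 + 0.674 = 2.634.
d_min = 2.634 × √(2/28) = 2.634 × 0.2673 = 0.704.

d_min ≈ 0.70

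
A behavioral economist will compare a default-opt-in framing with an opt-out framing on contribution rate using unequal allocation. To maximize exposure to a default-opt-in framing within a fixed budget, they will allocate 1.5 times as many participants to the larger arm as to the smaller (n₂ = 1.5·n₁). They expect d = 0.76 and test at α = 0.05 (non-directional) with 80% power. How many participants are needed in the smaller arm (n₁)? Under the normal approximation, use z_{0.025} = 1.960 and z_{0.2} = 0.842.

With allocation ratio k = n₂/n₁ = 1.5, Var(x̄₁−x̄₂) = σ²(1/n₁ + 1/(k·n₁)) = σ²·(k+1)/(k·n₁).
So n₁ = (1 + 1/k)·((z_{α/2} + z_β)/d)² = 1.667 × (2.802/0.76)².
n₁ = 1.667 × 13.59 = 22.7.
Round up: n₁ = 23, giving n₂ = ⌈1.5 × 23⌉ = ⌈34.5⌉ = 35.

n₁ = 23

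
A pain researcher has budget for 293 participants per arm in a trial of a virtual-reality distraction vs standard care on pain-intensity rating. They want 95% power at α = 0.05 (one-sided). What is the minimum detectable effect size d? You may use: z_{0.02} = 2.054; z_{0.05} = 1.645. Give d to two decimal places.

d_min ≈ 0.27

For two independent groups of n = 293 each: d_min = (z_{α} + z_β)·√(2/n).
z-sum = 1.645 + 1.645 = 3.290.
d_min = 3.290 × √(2/293) = 3.290 × 0.0826 = 0.272.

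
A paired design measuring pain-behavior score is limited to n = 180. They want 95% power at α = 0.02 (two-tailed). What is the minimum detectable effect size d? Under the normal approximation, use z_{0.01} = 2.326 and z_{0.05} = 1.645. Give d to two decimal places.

For a single sample (or paired design) of n = 180: d_min = (z_{α/2} + z_β)/√n.
z-sum = 2.326 + 1.645 = 3.971.
d_min = 3.971 / √180 = 3.971 / 13.416 = 0.296.

d_min ≈ 0.30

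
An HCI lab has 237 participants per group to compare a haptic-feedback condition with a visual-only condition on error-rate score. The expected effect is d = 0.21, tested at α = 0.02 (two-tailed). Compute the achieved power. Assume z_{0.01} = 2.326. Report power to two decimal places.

For two equal groups, power = Φ(d·√(n/2) − z_{α/2}).
d·√(n/2) = 0.21 × √(237/2) = 0.21 × 10.886 = 2.286.
z_β = 2.286 − 2.326 = -0.040.
Power = Φ(-0.040) = 0.484.

power ≈ 0.48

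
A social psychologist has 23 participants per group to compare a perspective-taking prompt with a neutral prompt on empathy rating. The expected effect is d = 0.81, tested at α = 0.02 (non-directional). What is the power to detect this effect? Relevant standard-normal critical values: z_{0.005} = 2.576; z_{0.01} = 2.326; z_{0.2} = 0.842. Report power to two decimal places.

For two equal groups, power = Φ(d·√(n/2) − z_{α/2}).
d·√(n/2) = 0.81 × √(23/2) = 0.81 × 3.391 = 2.747.
z_β = 2.747 − 2.326 = 0.421.
Power = Φ(0.421) = 0.663.

power ≈ 0.66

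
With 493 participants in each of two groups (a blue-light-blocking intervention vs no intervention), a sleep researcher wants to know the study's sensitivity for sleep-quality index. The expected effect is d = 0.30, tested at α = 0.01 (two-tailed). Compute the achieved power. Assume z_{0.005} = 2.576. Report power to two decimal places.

For two equal groups, power = Φ(d·√(n/2) − z_{α/2}).
d·√(n/2) = 0.30 × √(493/2) = 0.30 × 15.700 = 4.710.
z_β = 4.710 − 2.576 = 2.134.
Power = Φ(2.134) = 0.984.

power ≈ 0.98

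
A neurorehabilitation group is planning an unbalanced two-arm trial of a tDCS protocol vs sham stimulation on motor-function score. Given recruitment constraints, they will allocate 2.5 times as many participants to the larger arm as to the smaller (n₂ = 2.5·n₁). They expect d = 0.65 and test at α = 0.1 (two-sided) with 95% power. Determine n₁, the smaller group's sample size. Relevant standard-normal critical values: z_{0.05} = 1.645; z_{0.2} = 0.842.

With allocation ratio k = n₂/n₁ = 2.5, Var(x̄₁−x̄₂) = σ²(1/n₁ + 1/(k·n₁)) = σ²·(k+1)/(k·n₁).
So n₁ = (1 + 1/k)·((z_{α/2} + z_β)/d)² = 1.400 × (3.290/0.65)².
n₁ = 1.400 × 25.62 = 35.9.
Round up: n₁ = 36, giving n₂ = 2.5 × 36 = 90.

n₁ = 36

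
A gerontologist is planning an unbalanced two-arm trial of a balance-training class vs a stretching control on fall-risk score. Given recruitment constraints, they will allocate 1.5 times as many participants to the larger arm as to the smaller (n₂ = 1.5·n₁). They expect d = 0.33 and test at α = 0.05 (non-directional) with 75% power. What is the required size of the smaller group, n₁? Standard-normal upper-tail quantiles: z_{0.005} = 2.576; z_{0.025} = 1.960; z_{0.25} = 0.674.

With allocation ratio k = n₂/n₁ = 1.5, Var(x̄₁−x̄₂) = σ²(1/n₁ + 1/(k·n₁)) = σ²·(k+1)/(k·n₁).
So n₁ = (1 + 1/k)·((z_{α/2} + z_β)/d)² = 1.667 × (2.634/0.33)².
n₁ = 1.667 × 63.71 = 106.2.
Round up: n₁ = 107, giving n₂ = ⌈1.5 × 107⌉ = ⌈160.5⌉ = 161.

n₁ = 107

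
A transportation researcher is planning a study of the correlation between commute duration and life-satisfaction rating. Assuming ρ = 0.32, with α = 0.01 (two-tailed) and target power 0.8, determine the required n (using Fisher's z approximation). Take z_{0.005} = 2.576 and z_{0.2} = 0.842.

n = 110

Fisher's z: C = ½·ln((1+r)/(1−r)) = ½·ln(1.9412) = 0.3316.
n = ((z_{α/2} + z_β)/C)² + 3.
(2.576 + 0.842) / 0.3316 = 3.418 / 0.3316 = 10.308.
n = 10.308² + 3 = 106.25 + 3 = 109.2.
Round up.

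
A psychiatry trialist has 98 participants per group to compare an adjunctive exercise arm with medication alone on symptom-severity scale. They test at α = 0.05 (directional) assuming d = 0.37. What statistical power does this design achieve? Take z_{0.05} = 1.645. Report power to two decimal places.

For two equal groups, power = Φ(d·√(n/2) − z_{α}).
d·√(n/2) = 0.37 × √(98/2) = 0.37 × 7.000 = 2.590.
z_β = 2.590 − 1.645 = 0.945.
Power = Φ(0.945) = 0.828.

power ≈ 0.83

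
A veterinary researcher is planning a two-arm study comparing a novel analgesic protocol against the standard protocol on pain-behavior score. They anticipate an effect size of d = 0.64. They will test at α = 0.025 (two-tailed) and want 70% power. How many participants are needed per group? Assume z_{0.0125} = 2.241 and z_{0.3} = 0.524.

For two independent groups with equal n: n = 2·((z_{α/2} + z_β) / d)².
z_{α/2} + z_β = 2.241 + 0.524 = 2.765.
n = 2 × (2.765 / 0.64)² = 2 × 4.320² = 2 × 18.67 = 37.3.
Round up to the next whole participant.

n = 38 per group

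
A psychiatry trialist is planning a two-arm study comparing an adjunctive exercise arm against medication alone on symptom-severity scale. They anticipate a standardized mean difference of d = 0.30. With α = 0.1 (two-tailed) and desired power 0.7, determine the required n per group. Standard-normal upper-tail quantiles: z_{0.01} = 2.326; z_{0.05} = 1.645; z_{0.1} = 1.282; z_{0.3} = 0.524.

n = 105 per group

For two independent groups with equal n: n = 2·((z_{α/2} + z_β) / d)².
z_{α/2} + z_β = 1.645 + 0.524 = 2.169.
n = 2 × (2.169 / 0.30)² = 2 × 7.230² = 2 × 52.27 = 104.5.
Round up to the next whole participant.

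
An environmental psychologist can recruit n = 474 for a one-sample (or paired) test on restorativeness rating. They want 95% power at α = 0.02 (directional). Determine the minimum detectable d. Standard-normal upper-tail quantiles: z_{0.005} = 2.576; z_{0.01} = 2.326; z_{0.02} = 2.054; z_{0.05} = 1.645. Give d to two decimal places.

For a single sample (or paired design) of n = 474: d_min = (z_{α} + z_β)/√n.
z-sum = 2.054 + 1.645 = 3.699.
d_min = 3.699 / √474 = 3.699 / 21.772 = 0.170.

d_min ≈ 0.17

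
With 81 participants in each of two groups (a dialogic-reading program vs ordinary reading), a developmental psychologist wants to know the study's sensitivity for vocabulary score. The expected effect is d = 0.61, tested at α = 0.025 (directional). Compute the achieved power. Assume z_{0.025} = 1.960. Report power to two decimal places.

For two equal groups, power = Φ(d·√(n/2) − z_{α}).
d·√(n/2) = 0.61 × √(81/2) = 0.61 × 6.364 = 3.882.
z_β = 3.882 − 1.960 = 1.922.
Power = Φ(1.922) = 0.973.

power ≈ 0.97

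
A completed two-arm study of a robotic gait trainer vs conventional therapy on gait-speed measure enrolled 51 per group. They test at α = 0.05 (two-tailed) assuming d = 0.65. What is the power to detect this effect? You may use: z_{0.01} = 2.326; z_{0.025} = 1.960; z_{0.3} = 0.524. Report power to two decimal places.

power ≈ 0.91

For two equal groups, power = Φ(d·√(n/2) − z_{α/2}).
d·√(n/2) = 0.65 × √(51/2) = 0.65 × 5.050 = 3.282.
z_β = 3.282 − 1.960 = 1.322.
Power = Φ(1.322) = 0.907.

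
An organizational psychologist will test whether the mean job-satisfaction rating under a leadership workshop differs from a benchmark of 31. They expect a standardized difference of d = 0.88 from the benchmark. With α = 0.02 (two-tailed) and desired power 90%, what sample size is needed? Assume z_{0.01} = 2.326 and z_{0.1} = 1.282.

For a one-sample test: n = ((z_{α/2} + z_β) / d)².
z_{α/2} + z_β = 2.326 + 1.282 = 3.608.
n = (3.608 / 0.88)² = 4.100² = 16.81.
Round up.

n = 17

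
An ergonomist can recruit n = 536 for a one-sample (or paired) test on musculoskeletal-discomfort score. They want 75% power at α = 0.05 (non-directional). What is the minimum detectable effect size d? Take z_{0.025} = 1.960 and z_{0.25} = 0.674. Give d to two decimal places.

For a single sample (or paired design) of n = 536: d_min = (z_{α/2} + z_β)/√n.
z-sum = 1.960 + 0.674 = 2.634.
d_min = 2.634 / √536 = 2.634 / 23.152 = 0.114.

d_min ≈ 0.11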